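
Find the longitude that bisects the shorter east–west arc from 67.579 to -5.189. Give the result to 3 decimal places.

Signed shortest Δλ from +67.579° to -5.189° is -72.768°.
Midpoint longitude = +67.579° + (-72.768°)/2 = +67.579° − 36.384° = +31.195°.

+31.195°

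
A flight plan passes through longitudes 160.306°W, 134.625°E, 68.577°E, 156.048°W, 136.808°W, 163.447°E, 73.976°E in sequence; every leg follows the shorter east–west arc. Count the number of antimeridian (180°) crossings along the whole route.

Leg 1: -160.306° → +134.625°, shortest Δλ = -65.069° (west) — crosses 180°.
Leg 2: +134.625° → +68.577°, shortest Δλ = -66.048° (west) — does not cross 180°.
Leg 3: +68.577° → -156.048°, shortest Δλ = 135.375° (east) — crosses 180°.
Leg 4: -156.048° → -136.808°, shortest Δλ = 19.24° (east) — does not cross 180°.
Leg 5: -136.808° → +163.447°, shortest Δλ = -59.745° (west) — crosses 180°.
Leg 6: +163.447° → +73.976°, shortest Δλ = -89.471° (west) — does not cross 180°.
Total crossings: 3.

3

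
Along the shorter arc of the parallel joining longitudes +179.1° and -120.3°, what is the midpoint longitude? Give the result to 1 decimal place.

-150.6°

Signed shortest Δλ from +179.1° to -120.3° is +60.6°.
Midpoint longitude = +179.1° + (+60.6°)/2 = +179.1° + 30.3° = +209.4°.
Normalise into (−180°, 180°]: -150.6°.
(The naïve average (+179.1 + -120.3)/2 = 29.4° is on the wrong side of the globe.)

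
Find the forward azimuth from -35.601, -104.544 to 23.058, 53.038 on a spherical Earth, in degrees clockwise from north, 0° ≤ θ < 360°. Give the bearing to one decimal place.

Δλ = 53.038 − -104.544 = 157.582°.
θ = atan2( sin Δλ · cos φ₂ , cos φ₁ · sin φ₂ − sin φ₁ · cos φ₂ · cos Δλ )
  = atan2(0.35089, -0.17669) = 116.728° → normalised to [0°, 360°): 116.728°.

116.7°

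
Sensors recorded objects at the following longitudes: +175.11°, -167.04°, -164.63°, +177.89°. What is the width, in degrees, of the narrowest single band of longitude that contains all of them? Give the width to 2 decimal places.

Sort the longitudes: -167.04°, -164.63°, +175.11°, +177.89°.
Eastward gaps between consecutive values (wrapping around): 2.41°, 339.74°, 2.78°, 15.07°.
Largest gap = 339.74° ⇒ minimal covering band is its complement: 360° − 339.74° = 20.26°.
Band runs from +175.11° eastward to -164.63°, crossing the antimeridian.

20.26°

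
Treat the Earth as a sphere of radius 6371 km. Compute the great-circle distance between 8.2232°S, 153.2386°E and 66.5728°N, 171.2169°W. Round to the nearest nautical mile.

Δλ = -171.2169 − 153.2386 = -324.4555°; wrapped into (−180°, 180°]: 35.5445°.
Δφ = 66.5728 − -8.2232 = 74.7960°.
a = sin²(Δφ/2) + cos φ₁ · cos φ₂ · sin²(Δλ/2) = 0.405533.
c = 2·atan2(√a, √(1−a)) = 1.38072 rad → d = 6371·c ≈ 8796.56 km ≈ 4749.76 nmi.

4750 nmi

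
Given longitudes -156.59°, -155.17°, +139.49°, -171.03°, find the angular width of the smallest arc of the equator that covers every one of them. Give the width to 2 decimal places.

65.34°

Sort the longitudes: -171.03°, -156.59°, -155.17°, +139.49°.
Eastward gaps between consecutive values (wrapping around): 14.44°, 1.42°, 294.66°, 49.48°.
Largest gap = 294.66° ⇒ minimal covering band is its complement: 360° − 294.66° = 65.34°.
Band runs from +139.49° eastward to -155.17°, crossing the antimeridian.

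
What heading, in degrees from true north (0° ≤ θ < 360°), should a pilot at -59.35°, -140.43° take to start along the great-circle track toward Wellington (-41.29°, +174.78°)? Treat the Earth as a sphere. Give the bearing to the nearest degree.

Δλ = 174.78 − -140.43 = 315.21°; wrapped into (−180°, 180°]: -44.79°.
θ = atan2( sin Δλ · cos φ₂ , cos φ₁ · sin φ₂ − sin φ₁ · cos φ₂ · cos Δλ )
  = atan2(-0.52935, 0.12236) = -76.985° → normalised to [0°, 360°): 283.015°.

283°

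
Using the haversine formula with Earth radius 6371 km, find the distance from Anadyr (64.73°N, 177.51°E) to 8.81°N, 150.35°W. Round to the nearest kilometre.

Δλ = -150.35 − 177.51 = -327.86°; wrapped into (−180°, 180°]: 32.14°.
Δφ = 8.81 − 64.73 = -55.92°.
a = sin²(Δφ/2) + cos φ₁ · cos φ₂ · sin²(Δλ/2) = 0.252149.
c = 2·atan2(√a, √(1−a)) = 1.05215 rad → d = 6371·c ≈ 6703.27 km.

6703 km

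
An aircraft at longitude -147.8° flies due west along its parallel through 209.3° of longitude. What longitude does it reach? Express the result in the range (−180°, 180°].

Start at -147.8°; shift −209.3° → -357.1°.
-357.1° lies outside (−180°, 180°]; add 360° → +2.9°.

+2.9°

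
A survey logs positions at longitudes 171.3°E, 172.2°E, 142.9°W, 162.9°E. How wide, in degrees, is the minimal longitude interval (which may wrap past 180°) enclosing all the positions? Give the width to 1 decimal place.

54.2°

Sort the longitudes: -142.9°, +162.9°, +171.3°, +172.2°.
Eastward gaps between consecutive values (wrapping around): 305.8°, 8.4°, 0.9°, 44.9°.
Largest gap = 305.8° ⇒ minimal covering band is its complement: 360° − 305.8° = 54.2°.
Band runs from +162.9° eastward to -142.9°, crossing the antimeridian.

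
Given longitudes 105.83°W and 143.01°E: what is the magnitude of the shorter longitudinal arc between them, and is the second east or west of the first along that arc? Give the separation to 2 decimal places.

Raw difference: 143.01 − -105.83 = 248.84°.
Normalise into (−180°, 180°]: 248.84° − 360° = -111.16°.
Negative ⇒ the second point lies to the west; separation 111.16°.

111.16° west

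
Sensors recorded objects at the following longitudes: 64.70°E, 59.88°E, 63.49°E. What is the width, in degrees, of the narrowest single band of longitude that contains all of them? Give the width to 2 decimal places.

Sort the longitudes: +59.88°, +63.49°, +64.70°.
Eastward gaps between consecutive values (wrapping around): 3.61°, 1.21°, 355.18°.
Largest gap = 355.18° ⇒ minimal covering band is its complement: 360° − 355.18° = 4.82°.
Band runs from +59.88° eastward to +64.70°.

4.82°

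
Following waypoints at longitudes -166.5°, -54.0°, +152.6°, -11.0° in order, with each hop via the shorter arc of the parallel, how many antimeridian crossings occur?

Leg 1: -166.5° → -54.0°, shortest Δλ = 112.5° (east) — does not cross 180°.
Leg 2: -54.0° → +152.6°, shortest Δλ = -153.4° (west) — crosses 180°.
Leg 3: +152.6° → -11.0°, shortest Δλ = -163.6° (west) — does not cross 180°.
Total crossings: 1.

1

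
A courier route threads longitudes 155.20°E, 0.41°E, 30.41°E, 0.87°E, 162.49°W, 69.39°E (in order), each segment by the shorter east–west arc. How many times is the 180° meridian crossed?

1

Leg 1: +155.20° → +0.41°, shortest Δλ = -154.79° (west) — does not cross 180°.
Leg 2: +0.41° → +30.41°, shortest Δλ = 30.0° (east) — does not cross 180°.
Leg 3: +30.41° → +0.87°, shortest Δλ = -29.54° (west) — does not cross 180°.
Leg 4: +0.87° → -162.49°, shortest Δλ = -163.36° (west) — does not cross 180°.
Leg 5: -162.49° → +69.39°, shortest Δλ = -128.12° (west) — crosses 180°.
Total crossings: 1.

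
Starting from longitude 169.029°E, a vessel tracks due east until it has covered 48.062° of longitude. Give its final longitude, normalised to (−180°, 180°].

Start at +169.029°; shift +48.062° → +217.091°.
+217.091° lies outside (−180°, 180°]; subtract 360° → -142.909°.

142.909°W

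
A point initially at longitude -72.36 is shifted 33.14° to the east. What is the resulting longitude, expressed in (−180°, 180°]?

Start at -72.36°; shift +33.14° → -39.22°.
-39.22° already lies in (−180°, 180°].

-39.22°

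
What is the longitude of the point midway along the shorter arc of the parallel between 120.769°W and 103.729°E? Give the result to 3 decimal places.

Signed shortest Δλ from -120.769° to +103.729° is -135.502°.
Midpoint longitude = -120.769° + (-135.502°)/2 = -120.769° − 67.751° = -188.520°.
Normalise into (−180°, 180°]: +171.480°.
(The naïve average (-120.769 + +103.729)/2 = -8.52° is on the wrong side of the globe.)

171.480°E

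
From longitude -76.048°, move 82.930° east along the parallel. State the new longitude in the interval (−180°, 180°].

+6.882°

Start at -76.048°; shift +82.930° → +6.882°.
+6.882° already lies in (−180°, 180°].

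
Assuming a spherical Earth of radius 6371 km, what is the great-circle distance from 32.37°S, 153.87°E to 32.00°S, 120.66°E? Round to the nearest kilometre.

3113 km

Δλ = 120.66 − 153.87 = -33.21°.
Δφ = -32.00 − -32.37 = 0.37°.
a = sin²(Δφ/2) + cos φ₁ · cos φ₂ · sin²(Δλ/2) = 0.058505.
c = 2·atan2(√a, √(1−a)) = 0.48860 rad → d = 6371·c ≈ 3112.88 km.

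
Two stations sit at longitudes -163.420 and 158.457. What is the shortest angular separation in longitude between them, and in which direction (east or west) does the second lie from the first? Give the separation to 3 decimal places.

38.123° west

Raw difference: 158.457 − -163.420 = 321.877°.
Normalise into (−180°, 180°]: 321.877° − 360° = -38.123°.
Negative ⇒ the second point lies to the west; separation 38.123°.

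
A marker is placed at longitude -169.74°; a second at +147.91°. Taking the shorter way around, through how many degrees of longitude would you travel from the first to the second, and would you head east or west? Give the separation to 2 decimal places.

42.35° west

Raw difference: 147.91 − -169.74 = 317.65°.
Normalise into (−180°, 180°]: 317.65° − 360° = -42.35°.
Negative ⇒ the second point lies to the west; separation 42.35°.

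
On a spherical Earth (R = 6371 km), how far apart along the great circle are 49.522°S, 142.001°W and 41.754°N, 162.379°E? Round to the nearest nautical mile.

Δλ = 162.379 − -142.001 = 304.380°; wrapped into (−180°, 180°]: -55.620°.
Δφ = 41.754 − -49.522 = 91.276°.
a = sin²(Δφ/2) + cos φ₁ · cos φ₂ · sin²(Δλ/2) = 0.616542.
c = 2·atan2(√a, √(1−a)) = 1.80604 rad → d = 6371·c ≈ 11506.31 km ≈ 6212.91 nmi.

6213 nmi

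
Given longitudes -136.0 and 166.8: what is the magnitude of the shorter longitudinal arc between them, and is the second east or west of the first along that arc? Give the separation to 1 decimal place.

57.2° west

Raw difference: 166.8 − -136.0 = 302.8°.
Normalise into (−180°, 180°]: 302.8° − 360° = -57.2°.
Negative ⇒ the second point lies to the west; separation 57.2°.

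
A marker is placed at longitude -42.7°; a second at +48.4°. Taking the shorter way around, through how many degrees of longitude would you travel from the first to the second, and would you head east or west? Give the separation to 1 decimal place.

91.1° east

Raw difference: 48.4 − -42.7 = 91.1°.
Normalise into (−180°, 180°]: 91.1° stays 91.1°.
Positive ⇒ the second point lies to the east; separation 91.1°.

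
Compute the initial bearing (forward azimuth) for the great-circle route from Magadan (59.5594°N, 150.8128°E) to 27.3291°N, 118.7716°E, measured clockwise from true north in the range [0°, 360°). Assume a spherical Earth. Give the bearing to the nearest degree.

Δλ = 118.7716 − 150.8128 = -32.0412°.
θ = atan2( sin Δλ · cos φ₂ , cos φ₁ · sin φ₂ − sin φ₁ · cos φ₂ · cos Δλ )
  = atan2(-0.47131, -0.41665) = -131.477° → normalised to [0°, 360°): 228.523°.

229°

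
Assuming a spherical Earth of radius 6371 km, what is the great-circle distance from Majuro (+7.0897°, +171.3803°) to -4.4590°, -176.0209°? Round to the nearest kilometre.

Δλ = -176.0209 − 171.3803 = -347.4012°; wrapped into (−180°, 180°]: 12.5988°.
Δφ = -4.4590 − 7.0897 = -11.5487°.
a = sin²(Δφ/2) + cos φ₁ · cos φ₂ · sin²(Δλ/2) = 0.022034.
c = 2·atan2(√a, √(1−a)) = 0.29798 rad → d = 6371·c ≈ 1898.41 km.

1898 km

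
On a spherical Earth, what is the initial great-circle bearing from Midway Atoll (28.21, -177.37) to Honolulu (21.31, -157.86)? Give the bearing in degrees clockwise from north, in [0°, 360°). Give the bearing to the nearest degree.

Δλ = -157.86 − -177.37 = 19.51°.
θ = atan2( sin Δλ · cos φ₂ , cos φ₁ · sin φ₂ − sin φ₁ · cos φ₂ · cos Δλ )
  = atan2(0.31114, -0.09485) = 106.954° → normalised to [0°, 360°): 106.954°.

107°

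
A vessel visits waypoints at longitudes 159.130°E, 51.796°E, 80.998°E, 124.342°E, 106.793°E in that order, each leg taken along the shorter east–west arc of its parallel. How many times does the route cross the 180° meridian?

Leg 1: +159.130° → +51.796°, shortest Δλ = -107.334° (west) — does not cross 180°.
Leg 2: +51.796° → +80.998°, shortest Δλ = 29.202° (east) — does not cross 180°.
Leg 3: +80.998° → +124.342°, shortest Δλ = 43.344° (east) — does not cross 180°.
Leg 4: +124.342° → +106.793°, shortest Δλ = -17.549° (west) — does not cross 180°.
Total crossings: 0.

0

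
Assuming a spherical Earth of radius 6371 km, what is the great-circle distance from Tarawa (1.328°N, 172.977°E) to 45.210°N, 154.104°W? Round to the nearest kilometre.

Δλ = -154.104 − 172.977 = -327.081°; wrapped into (−180°, 180°]: 32.919°.
Δφ = 45.210 − 1.328 = 43.882°.
a = sin²(Δφ/2) + cos φ₁ · cos φ₂ · sin²(Δλ/2) = 0.196159.
c = 2·atan2(√a, √(1−a)) = 0.91766 rad → d = 6371·c ≈ 5846.39 km.

5846 km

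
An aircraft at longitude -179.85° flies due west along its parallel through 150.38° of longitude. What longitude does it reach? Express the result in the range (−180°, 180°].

Start at -179.85°; shift −150.38° → -330.23°.
-330.23° lies outside (−180°, 180°]; add 360° → +29.77°.

+29.77°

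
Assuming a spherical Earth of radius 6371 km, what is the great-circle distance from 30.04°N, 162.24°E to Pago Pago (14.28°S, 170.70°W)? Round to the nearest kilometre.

5718 km

Δλ = -170.70 − 162.24 = -332.94°; wrapped into (−180°, 180°]: 27.06°.
Δφ = -14.28 − 30.04 = -44.32°.
a = sin²(Δφ/2) + cos φ₁ · cos φ₂ · sin²(Δλ/2) = 0.188194.
c = 2·atan2(√a, √(1−a)) = 0.89744 rad → d = 6371·c ≈ 5717.60 km.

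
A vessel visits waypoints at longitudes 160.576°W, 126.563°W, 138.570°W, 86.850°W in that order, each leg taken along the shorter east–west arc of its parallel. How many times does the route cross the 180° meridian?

Leg 1: -160.576° → -126.563°, shortest Δλ = 34.013° (east) — does not cross 180°.
Leg 2: -126.563° → -138.570°, shortest Δλ = -12.007° (west) — does not cross 180°.
Leg 3: -138.570° → -86.850°, shortest Δλ = 51.72° (east) — does not cross 180°.
Total crossings: 0.

0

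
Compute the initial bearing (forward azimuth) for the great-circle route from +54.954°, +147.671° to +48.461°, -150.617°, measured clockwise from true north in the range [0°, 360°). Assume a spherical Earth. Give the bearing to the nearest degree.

74°

Δλ = -150.617 − 147.671 = -298.288°; wrapped into (−180°, 180°]: 61.712°.
θ = atan2( sin Δλ · cos φ₂ , cos φ₁ · sin φ₂ − sin φ₁ · cos φ₂ · cos Δλ )
  = atan2(0.58394, 0.17254) = 73.539° → normalised to [0°, 360°): 73.539°.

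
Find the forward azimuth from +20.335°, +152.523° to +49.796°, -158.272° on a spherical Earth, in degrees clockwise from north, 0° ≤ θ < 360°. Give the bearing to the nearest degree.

41°

Δλ = -158.272 − 152.523 = -310.795°; wrapped into (−180°, 180°]: 49.205°.
θ = atan2( sin Δλ · cos φ₂ , cos φ₁ · sin φ₂ − sin φ₁ · cos φ₂ · cos Δλ )
  = atan2(0.48869, 0.56959) = 40.628° → normalised to [0°, 360°): 40.628°.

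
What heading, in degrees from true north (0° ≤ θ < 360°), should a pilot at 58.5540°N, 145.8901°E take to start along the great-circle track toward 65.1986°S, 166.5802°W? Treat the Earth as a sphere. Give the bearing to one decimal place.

156.6°

Δλ = -166.5802 − 145.8901 = -312.4703°; wrapped into (−180°, 180°]: 47.5297°.
θ = atan2( sin Δλ · cos φ₂ , cos φ₁ · sin φ₂ − sin φ₁ · cos φ₂ · cos Δλ )
  = atan2(0.30942, -0.71521) = 156.606° → normalised to [0°, 360°): 156.606°.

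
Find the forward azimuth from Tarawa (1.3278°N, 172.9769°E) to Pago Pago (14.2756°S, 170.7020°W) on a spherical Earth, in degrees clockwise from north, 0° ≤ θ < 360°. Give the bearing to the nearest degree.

135°

Δλ = -170.7020 − 172.9769 = -343.6789°; wrapped into (−180°, 180°]: 16.3211°.
θ = atan2( sin Δλ · cos φ₂ , cos φ₁ · sin φ₂ − sin φ₁ · cos φ₂ · cos Δλ )
  = atan2(0.27234, -0.26807) = 134.547° → normalised to [0°, 360°): 134.547°.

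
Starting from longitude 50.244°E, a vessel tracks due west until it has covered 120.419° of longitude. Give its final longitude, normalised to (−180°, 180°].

70.175°W

Start at +50.244°; shift −120.419° → -70.175°.
-70.175° already lies in (−180°, 180°].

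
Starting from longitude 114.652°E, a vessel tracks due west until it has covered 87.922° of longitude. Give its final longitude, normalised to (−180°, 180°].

26.730°E

Start at +114.652°; shift −87.922° → +26.730°.
+26.730° already lies in (−180°, 180°].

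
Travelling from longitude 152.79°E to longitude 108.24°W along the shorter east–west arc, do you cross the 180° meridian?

Yes

Naïve |-108.24 − 152.79| = 261.03° > 180°, so the shorter arc goes the other way round — across 180°.
Signed shortest Δλ = ((-108.24 − 152.79 + 180) mod 360) − 180 = 98.97°.
Going east by 98.97° from +152.79° passes through 180° before reaching -108.24°.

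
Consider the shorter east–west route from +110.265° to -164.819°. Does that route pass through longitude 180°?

Naïve |-164.819 − 110.265| = 275.084° > 180°, so the shorter arc goes the other way round — across 180°.
Signed shortest Δλ = ((-164.819 − 110.265 + 180) mod 360) − 180 = 84.916°.
Going east by 84.916° from +110.265° passes through 180° before reaching -164.819°.

Yes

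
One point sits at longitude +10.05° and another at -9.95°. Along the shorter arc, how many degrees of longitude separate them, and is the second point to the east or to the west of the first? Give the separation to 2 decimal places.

20.00° west

Raw difference: -9.95 − 10.05 = -20.0°.
Normalise into (−180°, 180°]: -20.0° stays -20.0°.
Negative ⇒ the second point lies to the west; separation 20.00°.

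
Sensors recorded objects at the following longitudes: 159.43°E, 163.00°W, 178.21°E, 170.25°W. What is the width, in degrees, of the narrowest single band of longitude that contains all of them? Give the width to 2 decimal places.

37.57°

Sort the longitudes: -170.25°, -163.00°, +159.43°, +178.21°.
Eastward gaps between consecutive values (wrapping around): 7.25°, 322.43°, 18.78°, 11.54°.
Largest gap = 322.43° ⇒ minimal covering band is its complement: 360° − 322.43° = 37.57°.
Band runs from +159.43° eastward to -163.00°, crossing the antimeridian.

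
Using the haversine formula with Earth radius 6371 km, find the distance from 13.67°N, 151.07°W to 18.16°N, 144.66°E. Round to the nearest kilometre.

Δλ = 144.66 − -151.07 = 295.73°; wrapped into (−180°, 180°]: -64.27°.
Δφ = 18.16 − 13.67 = 4.49°.
a = sin²(Δφ/2) + cos φ₁ · cos φ₂ · sin²(Δλ/2) = 0.262761.
c = 2·atan2(√a, √(1−a)) = 1.07642 rad → d = 6371·c ≈ 6857.90 km.

6858 km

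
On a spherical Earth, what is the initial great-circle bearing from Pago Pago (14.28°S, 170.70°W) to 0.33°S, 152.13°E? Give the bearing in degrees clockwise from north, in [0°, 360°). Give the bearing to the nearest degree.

Δλ = 152.13 − -170.70 = 322.83°; wrapped into (−180°, 180°]: -37.17°.
θ = atan2( sin Δλ · cos φ₂ , cos φ₁ · sin φ₂ − sin φ₁ · cos φ₂ · cos Δλ )
  = atan2(-0.60417, 0.19097) = -72.459° → normalised to [0°, 360°): 287.541°.

288°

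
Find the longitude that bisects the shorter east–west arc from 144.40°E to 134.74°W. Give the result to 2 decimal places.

Signed shortest Δλ from +144.40° to -134.74° is +80.86°.
Midpoint longitude = +144.40° + (+80.86°)/2 = +144.40° + 40.43° = +184.83°.
Normalise into (−180°, 180°]: -175.17°.
(The naïve average (+144.40 + -134.74)/2 = 4.83° is on the wrong side of the globe.)

175.17°W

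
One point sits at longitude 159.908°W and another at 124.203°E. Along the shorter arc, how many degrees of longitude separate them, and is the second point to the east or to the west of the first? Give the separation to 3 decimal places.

Raw difference: 124.203 − -159.908 = 284.111°.
Normalise into (−180°, 180°]: 284.111° − 360° = -75.889°.
Negative ⇒ the second point lies to the west; separation 75.889°.

75.889° west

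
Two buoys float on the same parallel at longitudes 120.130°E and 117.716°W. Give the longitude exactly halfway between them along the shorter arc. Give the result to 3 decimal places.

178.793°W

Signed shortest Δλ from +120.130° to -117.716° is +122.154°.
Midpoint longitude = +120.130° + (+122.154°)/2 = +120.130° + 61.077° = +181.207°.
Normalise into (−180°, 180°]: -178.793°.
(The naïve average (+120.130 + -117.716)/2 = 1.207° is on the wrong side of the globe.)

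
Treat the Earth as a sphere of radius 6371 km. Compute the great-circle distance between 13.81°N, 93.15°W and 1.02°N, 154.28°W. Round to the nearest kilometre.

Δλ = -154.28 − -93.15 = -61.13°.
Δφ = 1.02 − 13.81 = -12.79°.
a = sin²(Δφ/2) + cos φ₁ · cos φ₂ · sin²(Δλ/2) = 0.263479.
c = 2·atan2(√a, √(1−a)) = 1.07806 rad → d = 6371·c ≈ 6868.30 km.

6868 km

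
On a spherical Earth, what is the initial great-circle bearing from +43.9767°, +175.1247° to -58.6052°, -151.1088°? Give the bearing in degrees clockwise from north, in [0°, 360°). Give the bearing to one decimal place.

162.4°

Δλ = -151.1088 − 175.1247 = -326.2335°; wrapped into (−180°, 180°]: 33.7665°.
θ = atan2( sin Δλ · cos φ₂ , cos φ₁ · sin φ₂ − sin φ₁ · cos φ₂ · cos Δλ )
  = atan2(0.28954, -0.91497) = 162.440° → normalised to [0°, 360°): 162.440°.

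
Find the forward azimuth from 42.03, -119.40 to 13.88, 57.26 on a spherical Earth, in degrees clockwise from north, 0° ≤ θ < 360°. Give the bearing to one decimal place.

3.9°

Δλ = 57.26 − -119.40 = 176.66°.
θ = atan2( sin Δλ · cos φ₂ , cos φ₁ · sin φ₂ − sin φ₁ · cos φ₂ · cos Δλ )
  = atan2(0.05656, 0.82705) = 3.912° → normalised to [0°, 360°): 3.912°.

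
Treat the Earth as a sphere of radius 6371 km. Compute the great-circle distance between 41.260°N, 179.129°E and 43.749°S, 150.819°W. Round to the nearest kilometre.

9918 km

Δλ = -150.819 − 179.129 = -329.948°; wrapped into (−180°, 180°]: 30.052°.
Δφ = -43.749 − 41.260 = -85.009°.
a = sin²(Δφ/2) + cos φ₁ · cos φ₂ · sin²(Δλ/2) = 0.493000.
c = 2·atan2(√a, √(1−a)) = 1.55680 rad → d = 6371·c ≈ 9918.34 km.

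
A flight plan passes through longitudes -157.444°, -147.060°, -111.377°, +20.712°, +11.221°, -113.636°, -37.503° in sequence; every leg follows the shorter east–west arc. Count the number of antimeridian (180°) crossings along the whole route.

0

Leg 1: -157.444° → -147.060°, shortest Δλ = 10.384° (east) — does not cross 180°.
Leg 2: -147.060° → -111.377°, shortest Δλ = 35.683° (east) — does not cross 180°.
Leg 3: -111.377° → +20.712°, shortest Δλ = 132.089° (east) — does not cross 180°.
Leg 4: +20.712° → +11.221°, shortest Δλ = -9.491° (west) — does not cross 180°.
Leg 5: +11.221° → -113.636°, shortest Δλ = -124.857° (west) — does not cross 180°.
Leg 6: -113.636° → -37.503°, shortest Δλ = 76.133° (east) — does not cross 180°.
Total crossings: 0.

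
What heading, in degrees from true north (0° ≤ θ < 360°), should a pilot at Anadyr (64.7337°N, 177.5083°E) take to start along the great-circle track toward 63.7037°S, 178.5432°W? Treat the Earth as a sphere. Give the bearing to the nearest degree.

178°

Δλ = -178.5432 − 177.5083 = -356.0515°; wrapped into (−180°, 180°]: 3.9485°.
θ = atan2( sin Δλ · cos φ₂ , cos φ₁ · sin φ₂ − sin φ₁ · cos φ₂ · cos Δλ )
  = atan2(0.03051, -0.78234) = 177.767° → normalised to [0°, 360°): 177.767°.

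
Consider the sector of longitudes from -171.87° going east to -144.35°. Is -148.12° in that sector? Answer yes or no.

Band width going east from -171.87° to -144.35°: ((-144.35 − -171.87) mod 360) = 27.52°.
Offset of -148.12° east of the west edge: ((-148.12 − -171.87) mod 360) = 23.75°.
23.75° ≤ 27.52° ⇒ inside.

Yes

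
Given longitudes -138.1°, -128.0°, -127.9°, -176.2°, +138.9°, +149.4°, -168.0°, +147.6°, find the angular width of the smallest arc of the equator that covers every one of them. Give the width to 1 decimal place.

93.2°

Sort the longitudes: -176.2°, -168.0°, -138.1°, -128.0°, -127.9°, +138.9°, +147.6°, +149.4°.
Eastward gaps between consecutive values (wrapping around): 8.2°, 29.9°, 10.1°, 0.1°, 266.8°, 8.7°, 1.8°, 34.4°.
Largest gap = 266.8° ⇒ minimal covering band is its complement: 360° − 266.8° = 93.2°.
Band runs from +138.9° eastward to -127.9°, crossing the antimeridian.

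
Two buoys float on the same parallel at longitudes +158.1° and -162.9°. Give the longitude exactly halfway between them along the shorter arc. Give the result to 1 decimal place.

Signed shortest Δλ from +158.1° to -162.9° is +39.0°.
Midpoint longitude = +158.1° + (+39.0°)/2 = +158.1° + 19.5° = +177.6°.
(The naïve average (+158.1 + -162.9)/2 = -2.4° is on the wrong side of the globe.)

+177.6°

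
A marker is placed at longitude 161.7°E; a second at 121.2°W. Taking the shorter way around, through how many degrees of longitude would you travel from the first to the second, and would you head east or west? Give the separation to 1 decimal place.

Raw difference: -121.2 − 161.7 = -282.9°.
Normalise into (−180°, 180°]: -282.9° + 360° = 77.1°.
Positive ⇒ the second point lies to the east; separation 77.1°.

77.1° east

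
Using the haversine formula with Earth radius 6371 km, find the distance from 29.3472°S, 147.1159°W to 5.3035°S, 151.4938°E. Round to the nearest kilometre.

6956 km

Δλ = 151.4938 − -147.1159 = 298.6097°; wrapped into (−180°, 180°]: -61.3903°.
Δφ = -5.3035 − -29.3472 = 24.0437°.
a = sin²(Δφ/2) + cos φ₁ · cos φ₂ · sin²(Δλ/2) = 0.269549.
c = 2·atan2(√a, √(1−a)) = 1.09178 rad → d = 6371·c ≈ 6955.76 km.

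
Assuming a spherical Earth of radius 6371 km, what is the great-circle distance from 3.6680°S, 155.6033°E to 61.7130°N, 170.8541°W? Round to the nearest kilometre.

7812 km

Δλ = -170.8541 − 155.6033 = -326.4574°; wrapped into (−180°, 180°]: 33.5426°.
Δφ = 61.7130 − -3.6680 = 65.3810°.
a = sin²(Δφ/2) + cos φ₁ · cos φ₂ · sin²(Δλ/2) = 0.331085.
c = 2·atan2(√a, √(1−a)) = 1.22619 rad → d = 6371·c ≈ 7812.03 km.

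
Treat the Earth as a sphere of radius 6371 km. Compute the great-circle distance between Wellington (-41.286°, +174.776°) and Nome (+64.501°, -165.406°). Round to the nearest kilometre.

Δλ = -165.406 − 174.776 = -340.182°; wrapped into (−180°, 180°]: 19.818°.
Δφ = 64.501 − -41.286 = 105.787°.
a = sin²(Δφ/2) + cos φ₁ · cos φ₂ · sin²(Δλ/2) = 0.645610.
c = 2·atan2(√a, √(1−a)) = 1.86630 rad → d = 6371·c ≈ 11890.19 km.

11890 km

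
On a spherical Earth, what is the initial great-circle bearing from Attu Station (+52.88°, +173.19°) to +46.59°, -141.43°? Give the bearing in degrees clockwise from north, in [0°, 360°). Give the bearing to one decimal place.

Δλ = -141.43 − 173.19 = -314.62°; wrapped into (−180°, 180°]: 45.38°.
θ = atan2( sin Δλ · cos φ₂ , cos φ₁ · sin φ₂ − sin φ₁ · cos φ₂ · cos Δλ )
  = atan2(0.48915, 0.05351) = 83.757° → normalised to [0°, 360°): 83.757°.

83.8°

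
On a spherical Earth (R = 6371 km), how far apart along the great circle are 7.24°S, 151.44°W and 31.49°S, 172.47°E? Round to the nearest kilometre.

4610 km

Δλ = 172.47 − -151.44 = 323.91°; wrapped into (−180°, 180°]: -36.09°.
Δφ = -31.49 − -7.24 = -24.25°.
a = sin²(Δφ/2) + cos φ₁ · cos φ₂ · sin²(Δλ/2) = 0.125289.
c = 2·atan2(√a, √(1−a)) = 0.72361 rad → d = 6371·c ≈ 4610.11 km.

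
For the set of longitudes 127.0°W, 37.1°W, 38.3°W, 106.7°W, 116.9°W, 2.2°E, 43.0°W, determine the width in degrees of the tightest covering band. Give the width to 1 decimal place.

Sort the longitudes: -127.0°, -116.9°, -106.7°, -43.0°, -38.3°, -37.1°, +2.2°.
Eastward gaps between consecutive values (wrapping around): 10.1°, 10.2°, 63.7°, 4.7°, 1.2°, 39.3°, 230.8°.
Largest gap = 230.8° ⇒ minimal covering band is its complement: 360° − 230.8° = 129.2°.
Band runs from -127.0° eastward to +2.2°.

129.2°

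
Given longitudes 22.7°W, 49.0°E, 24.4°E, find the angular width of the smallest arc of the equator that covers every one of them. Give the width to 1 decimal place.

71.7°

Sort the longitudes: -22.7°, +24.4°, +49.0°.
Eastward gaps between consecutive values (wrapping around): 47.1°, 24.6°, 288.3°.
Largest gap = 288.3° ⇒ minimal covering band is its complement: 360° − 288.3° = 71.7°.
Band runs from -22.7° eastward to +49.0°.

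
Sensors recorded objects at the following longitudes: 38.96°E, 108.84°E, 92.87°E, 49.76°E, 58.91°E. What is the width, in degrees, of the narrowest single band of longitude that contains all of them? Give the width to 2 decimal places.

69.88°

Sort the longitudes: +38.96°, +49.76°, +58.91°, +92.87°, +108.84°.
Eastward gaps between consecutive values (wrapping around): 10.80°, 9.15°, 33.96°, 15.97°, 290.12°.
Largest gap = 290.12° ⇒ minimal covering band is its complement: 360° − 290.12° = 69.88°.
Band runs from +38.96° eastward to +108.84°.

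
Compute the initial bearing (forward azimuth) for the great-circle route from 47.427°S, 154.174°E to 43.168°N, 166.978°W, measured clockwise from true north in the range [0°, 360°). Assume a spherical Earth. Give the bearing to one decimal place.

27.4°

Δλ = -166.978 − 154.174 = -321.152°; wrapped into (−180°, 180°]: 38.848°.
θ = atan2( sin Δλ · cos φ₂ , cos φ₁ · sin φ₂ − sin φ₁ · cos φ₂ · cos Δλ )
  = atan2(0.45749, 0.88115) = 27.438° → normalised to [0°, 360°): 27.438°.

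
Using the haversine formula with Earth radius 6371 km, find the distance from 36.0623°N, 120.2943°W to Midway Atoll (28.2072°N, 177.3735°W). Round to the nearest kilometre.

5369 km

Δλ = -177.3735 − -120.2943 = -57.0792°.
Δφ = 28.2072 − 36.0623 = -7.8551°.
a = sin²(Δφ/2) + cos φ₁ · cos φ₂ · sin²(Δλ/2) = 0.167299.
c = 2·atan2(√a, √(1−a)) = 0.84276 rad → d = 6371·c ≈ 5369.25 km.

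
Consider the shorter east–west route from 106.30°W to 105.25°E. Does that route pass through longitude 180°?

Yes

Naïve |105.25 − -106.30| = 211.55° > 180°, so the shorter arc goes the other way round — across 180°.
Signed shortest Δλ = ((105.25 − -106.30 + 180) mod 360) − 180 = -148.45°.
Going west by 148.45° from -106.30° passes through 180° before reaching +105.25°.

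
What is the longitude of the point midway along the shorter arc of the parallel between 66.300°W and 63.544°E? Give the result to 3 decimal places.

1.378°W

Signed shortest Δλ from -66.300° to +63.544° is +129.844°.
Midpoint longitude = -66.300° + (+129.844°)/2 = -66.300° + 64.922° = -1.378°.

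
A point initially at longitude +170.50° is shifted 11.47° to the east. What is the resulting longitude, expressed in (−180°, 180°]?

-178.03°

Start at +170.50°; shift +11.47° → +181.97°.
+181.97° lies outside (−180°, 180°]; subtract 360° → -178.03°.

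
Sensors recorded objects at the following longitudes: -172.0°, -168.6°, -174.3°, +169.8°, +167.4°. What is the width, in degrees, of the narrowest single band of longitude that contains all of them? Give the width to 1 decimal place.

Sort the longitudes: -174.3°, -172.0°, -168.6°, +167.4°, +169.8°.
Eastward gaps between consecutive values (wrapping around): 2.3°, 3.4°, 336.0°, 2.4°, 15.9°.
Largest gap = 336.0° ⇒ minimal covering band is its complement: 360° − 336.0° = 24.0°.
Band runs from +167.4° eastward to -168.6°, crossing the antimeridian.

24.0°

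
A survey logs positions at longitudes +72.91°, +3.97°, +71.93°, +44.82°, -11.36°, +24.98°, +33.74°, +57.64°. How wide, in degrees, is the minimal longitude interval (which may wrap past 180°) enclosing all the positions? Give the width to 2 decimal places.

84.27°

Sort the longitudes: -11.36°, +3.97°, +24.98°, +33.74°, +44.82°, +57.64°, +71.93°, +72.91°.
Eastward gaps between consecutive values (wrapping around): 15.33°, 21.01°, 8.76°, 11.08°, 12.82°, 14.29°, 0.98°, 275.73°.
Largest gap = 275.73° ⇒ minimal covering band is its complement: 360° − 275.73° = 84.27°.
Band runs from -11.36° eastward to +72.91°.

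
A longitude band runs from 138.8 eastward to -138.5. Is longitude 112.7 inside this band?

No

Band width going east from +138.8° to -138.5°: ((-138.5 − 138.8) mod 360) = 82.7°.
Offset of +112.7° east of the west edge: ((112.7 − 138.8) mod 360) = 333.9°.
333.9° > 82.7° ⇒ outside.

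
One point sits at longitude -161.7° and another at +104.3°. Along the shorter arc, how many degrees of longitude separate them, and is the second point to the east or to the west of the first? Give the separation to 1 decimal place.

94.0° west

Raw difference: 104.3 − -161.7 = 266.0°.
Normalise into (−180°, 180°]: 266.0° − 360° = -94.0°.
Negative ⇒ the second point lies to the west; separation 94.0°.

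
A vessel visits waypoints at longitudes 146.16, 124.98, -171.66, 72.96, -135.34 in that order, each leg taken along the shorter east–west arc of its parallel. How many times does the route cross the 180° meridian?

3

Leg 1: +146.16° → +124.98°, shortest Δλ = -21.18° (west) — does not cross 180°.
Leg 2: +124.98° → -171.66°, shortest Δλ = 63.36° (east) — crosses 180°.
Leg 3: -171.66° → +72.96°, shortest Δλ = -115.38° (west) — crosses 180°.
Leg 4: +72.96° → -135.34°, shortest Δλ = 151.7° (east) — crosses 180°.
Total crossings: 3.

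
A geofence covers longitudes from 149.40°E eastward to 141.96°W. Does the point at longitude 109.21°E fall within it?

Band width going east from +149.40° to -141.96°: ((-141.96 − 149.40) mod 360) = 68.64°.
Offset of +109.21° east of the west edge: ((109.21 − 149.40) mod 360) = 319.81°.
319.81° > 68.64° ⇒ outside.

No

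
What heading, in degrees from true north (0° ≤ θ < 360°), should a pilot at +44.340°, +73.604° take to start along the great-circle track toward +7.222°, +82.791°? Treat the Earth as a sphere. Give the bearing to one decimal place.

165.1°

Δλ = 82.791 − 73.604 = 9.187°.
θ = atan2( sin Δλ · cos φ₂ , cos φ₁ · sin φ₂ − sin φ₁ · cos φ₂ · cos Δλ )
  = atan2(0.15839, -0.59456) = 165.083° → normalised to [0°, 360°): 165.083°.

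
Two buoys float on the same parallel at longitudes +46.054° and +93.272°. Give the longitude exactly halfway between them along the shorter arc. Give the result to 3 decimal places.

+69.663°

Signed shortest Δλ from +46.054° to +93.272° is +47.218°.
Midpoint longitude = +46.054° + (+47.218°)/2 = +46.054° + 23.609° = +69.663°.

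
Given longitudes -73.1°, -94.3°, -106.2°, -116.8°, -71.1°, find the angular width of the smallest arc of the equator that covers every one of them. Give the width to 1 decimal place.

45.7°

Sort the longitudes: -116.8°, -106.2°, -94.3°, -73.1°, -71.1°.
Eastward gaps between consecutive values (wrapping around): 10.6°, 11.9°, 21.2°, 2.0°, 314.3°.
Largest gap = 314.3° ⇒ minimal covering band is its complement: 360° − 314.3° = 45.7°.
Band runs from -116.8° eastward to -71.1°.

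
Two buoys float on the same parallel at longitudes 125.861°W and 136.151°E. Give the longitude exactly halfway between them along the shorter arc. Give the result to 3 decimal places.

Signed shortest Δλ from -125.861° to +136.151° is -97.988°.
Midpoint longitude = -125.861° + (-97.988°)/2 = -125.861° − 48.994° = -174.855°.
(The naïve average (-125.861 + +136.151)/2 = 5.145° is on the wrong side of the globe.)

174.855°W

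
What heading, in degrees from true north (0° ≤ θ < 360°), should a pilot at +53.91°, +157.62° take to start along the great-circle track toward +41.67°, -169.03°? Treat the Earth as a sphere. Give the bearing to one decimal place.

Δλ = -169.03 − 157.62 = -326.65°; wrapped into (−180°, 180°]: 33.35°.
θ = atan2( sin Δλ · cos φ₂ , cos φ₁ · sin φ₂ − sin φ₁ · cos φ₂ · cos Δλ )
  = atan2(0.41066, -0.11261) = 105.334° → normalised to [0°, 360°): 105.334°.

105.3°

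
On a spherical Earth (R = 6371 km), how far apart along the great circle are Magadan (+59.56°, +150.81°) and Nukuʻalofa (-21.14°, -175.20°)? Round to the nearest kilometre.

Δλ = -175.20 − 150.81 = -326.01°; wrapped into (−180°, 180°]: 33.99°.
Δφ = -21.14 − 59.56 = -80.70°.
a = sin²(Δφ/2) + cos φ₁ · cos φ₂ · sin²(Δλ/2) = 0.459568.
c = 2·atan2(√a, √(1−a)) = 1.48984 rad → d = 6371·c ≈ 9491.80 km.

9492 km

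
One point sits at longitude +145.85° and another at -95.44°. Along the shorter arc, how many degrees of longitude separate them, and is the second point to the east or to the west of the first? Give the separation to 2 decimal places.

Raw difference: -95.44 − 145.85 = -241.29°.
Normalise into (−180°, 180°]: -241.29° + 360° = 118.71°.
Positive ⇒ the second point lies to the east; separation 118.71°.

118.71° east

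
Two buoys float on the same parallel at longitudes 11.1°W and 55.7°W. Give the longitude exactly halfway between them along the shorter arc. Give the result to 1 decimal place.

33.4°W

Signed shortest Δλ from -11.1° to -55.7° is -44.6°.
Midpoint longitude = -11.1° + (-44.6°)/2 = -11.1° − 22.3° = -33.4°.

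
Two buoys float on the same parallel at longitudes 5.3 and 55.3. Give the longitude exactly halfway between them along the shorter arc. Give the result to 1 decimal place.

Signed shortest Δλ from +5.3° to +55.3° is +50.0°.
Midpoint longitude = +5.3° + (+50.0°)/2 = +5.3° + 25.0° = +30.3°.

+30.3°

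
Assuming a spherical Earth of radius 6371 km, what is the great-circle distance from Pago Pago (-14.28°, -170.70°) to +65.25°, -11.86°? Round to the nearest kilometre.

Δλ = -11.86 − -170.70 = 158.84°.
Δφ = 65.25 − -14.28 = 79.53°.
a = sin²(Δφ/2) + cos φ₁ · cos φ₂ · sin²(Δλ/2) = 0.801186.
c = 2·atan2(√a, √(1−a)) = 2.21727 rad → d = 6371·c ≈ 14126.20 km.

14126 km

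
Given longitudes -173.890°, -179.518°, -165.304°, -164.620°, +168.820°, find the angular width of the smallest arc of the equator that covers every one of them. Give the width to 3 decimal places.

26.560°

Sort the longitudes: -179.518°, -173.890°, -165.304°, -164.620°, +168.820°.
Eastward gaps between consecutive values (wrapping around): 5.628°, 8.586°, 0.684°, 333.440°, 11.662°.
Largest gap = 333.440° ⇒ minimal covering band is its complement: 360° − 333.440° = 26.560°.
Band runs from +168.820° eastward to -164.620°, crossing the antimeridian.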